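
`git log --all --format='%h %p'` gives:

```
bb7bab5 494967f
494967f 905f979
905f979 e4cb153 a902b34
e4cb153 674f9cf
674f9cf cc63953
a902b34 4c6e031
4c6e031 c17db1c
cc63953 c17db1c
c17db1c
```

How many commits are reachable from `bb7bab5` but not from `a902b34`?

6

Reachable from bb7bab5: {494967f, 4c6e031, 674f9cf, 905f979, a902b34, bb7bab5, c17db1c, cc63953, e4cb153}.
Reachable from a902b34: {4c6e031, a902b34, c17db1c}.
In bb7bab5's history but not a902b34's: {494967f, 674f9cf, 905f979, bb7bab5, cc63953, e4cb153} — 6 commits.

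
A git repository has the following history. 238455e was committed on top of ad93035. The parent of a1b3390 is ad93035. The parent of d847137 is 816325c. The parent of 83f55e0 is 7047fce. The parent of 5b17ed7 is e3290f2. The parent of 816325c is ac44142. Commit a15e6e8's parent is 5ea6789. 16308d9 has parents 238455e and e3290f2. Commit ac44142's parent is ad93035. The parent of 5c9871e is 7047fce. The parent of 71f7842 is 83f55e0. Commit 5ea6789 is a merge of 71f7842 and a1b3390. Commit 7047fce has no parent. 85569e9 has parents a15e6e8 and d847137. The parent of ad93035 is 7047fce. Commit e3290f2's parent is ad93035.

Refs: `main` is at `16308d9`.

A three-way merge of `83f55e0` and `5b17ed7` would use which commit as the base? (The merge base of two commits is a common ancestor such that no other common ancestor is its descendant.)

7047fce

Ancestors of 83f55e0: {7047fce, 83f55e0}.
Ancestors of 5b17ed7: {5b17ed7, 7047fce, ad93035, e3290f2}.
Common ancestors: {7047fce}.
The only common ancestor is 7047fce, so it is the merge base.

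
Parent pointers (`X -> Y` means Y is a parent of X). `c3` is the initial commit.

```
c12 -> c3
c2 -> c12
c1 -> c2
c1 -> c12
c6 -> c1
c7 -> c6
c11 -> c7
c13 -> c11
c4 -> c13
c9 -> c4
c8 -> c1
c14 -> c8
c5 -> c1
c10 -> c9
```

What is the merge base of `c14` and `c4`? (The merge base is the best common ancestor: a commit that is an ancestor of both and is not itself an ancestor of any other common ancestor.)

c1

Ancestors of c14: {c1, c12, c14, c2, c3, c8}.
Ancestors of c4: {c1, c11, c12, c13, c2, c3, c4, c6, c7}.
Common ancestors: {c1, c12, c2, c3}.
Among these, c1 is not an ancestor of any other common ancestor — it is the merge base.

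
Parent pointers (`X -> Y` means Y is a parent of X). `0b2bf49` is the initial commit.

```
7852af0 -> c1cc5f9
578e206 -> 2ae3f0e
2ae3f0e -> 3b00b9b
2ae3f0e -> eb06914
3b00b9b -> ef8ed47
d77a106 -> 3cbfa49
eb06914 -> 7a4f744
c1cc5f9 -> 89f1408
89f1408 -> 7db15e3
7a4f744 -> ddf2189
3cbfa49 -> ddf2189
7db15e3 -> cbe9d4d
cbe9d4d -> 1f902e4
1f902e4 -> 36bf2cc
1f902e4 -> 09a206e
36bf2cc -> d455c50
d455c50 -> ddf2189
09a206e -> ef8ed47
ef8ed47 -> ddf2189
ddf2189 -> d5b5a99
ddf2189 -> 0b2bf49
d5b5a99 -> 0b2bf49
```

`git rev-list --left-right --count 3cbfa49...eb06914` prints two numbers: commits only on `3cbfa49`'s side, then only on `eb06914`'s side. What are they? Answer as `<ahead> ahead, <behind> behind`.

Reachable from 3cbfa49: {0b2bf49, 3cbfa49, d5b5a99, ddf2189}.
Reachable from eb06914: {0b2bf49, 7a4f744, d5b5a99, ddf2189, eb06914}.
Only in 3cbfa49's history (ahead): {3cbfa49} — 1.
Only in eb06914's history (behind): {7a4f744, eb06914} — 2.

1 ahead, 2 behind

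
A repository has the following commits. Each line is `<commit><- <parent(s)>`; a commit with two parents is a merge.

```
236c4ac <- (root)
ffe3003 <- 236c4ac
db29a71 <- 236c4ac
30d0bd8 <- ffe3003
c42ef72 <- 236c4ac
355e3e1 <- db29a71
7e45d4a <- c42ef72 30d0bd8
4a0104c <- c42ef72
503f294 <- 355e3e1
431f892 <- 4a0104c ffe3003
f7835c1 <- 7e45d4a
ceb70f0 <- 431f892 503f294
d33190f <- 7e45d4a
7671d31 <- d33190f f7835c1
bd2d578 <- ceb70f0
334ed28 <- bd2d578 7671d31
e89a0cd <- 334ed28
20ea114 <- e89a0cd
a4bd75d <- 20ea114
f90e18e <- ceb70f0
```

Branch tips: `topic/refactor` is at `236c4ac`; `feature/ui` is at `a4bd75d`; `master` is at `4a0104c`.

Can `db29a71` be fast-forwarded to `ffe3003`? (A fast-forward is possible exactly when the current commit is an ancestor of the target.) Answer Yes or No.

A fast-forward from db29a71 to ffe3003 is possible iff db29a71 is an ancestor of ffe3003.
Ancestors of ffe3003: {236c4ac, ffe3003}.
db29a71 is not among them, so fast-forward is not possible.

No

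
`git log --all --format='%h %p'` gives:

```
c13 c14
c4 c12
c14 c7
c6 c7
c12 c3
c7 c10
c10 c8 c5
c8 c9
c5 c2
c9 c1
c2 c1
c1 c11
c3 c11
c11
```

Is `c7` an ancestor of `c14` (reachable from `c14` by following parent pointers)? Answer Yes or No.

Ancestors of c14 (commits reachable by following parents): {c1, c10, c11, c14, c2, c5, c7, c8, c9}.
c7 is in that set, so it is an ancestor of c14.

Yes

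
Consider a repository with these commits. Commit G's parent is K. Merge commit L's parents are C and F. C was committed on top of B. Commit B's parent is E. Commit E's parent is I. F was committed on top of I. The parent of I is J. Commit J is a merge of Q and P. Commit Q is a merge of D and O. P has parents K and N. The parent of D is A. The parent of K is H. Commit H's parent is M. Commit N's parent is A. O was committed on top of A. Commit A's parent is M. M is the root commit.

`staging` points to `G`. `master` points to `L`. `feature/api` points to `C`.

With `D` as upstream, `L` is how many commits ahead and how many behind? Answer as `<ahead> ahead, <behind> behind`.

Reachable from L: {A, B, C, D, E, F, H, I, J, K, L, M, N, O, P, Q}.
Reachable from D: {A, D, M}.
Only in L's history (ahead): {B, C, E, F, H, I, J, K, L, N, O, P, Q} — 13.
Only in D's history (behind): {} — 0.

13 ahead, 0 behind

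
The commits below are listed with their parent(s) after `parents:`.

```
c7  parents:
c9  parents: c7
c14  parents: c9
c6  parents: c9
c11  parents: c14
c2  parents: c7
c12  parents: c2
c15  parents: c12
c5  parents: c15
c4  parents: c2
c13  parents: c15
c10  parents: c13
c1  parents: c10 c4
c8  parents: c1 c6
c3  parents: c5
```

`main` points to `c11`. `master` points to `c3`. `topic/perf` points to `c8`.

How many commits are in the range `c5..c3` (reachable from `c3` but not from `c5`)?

Reachable from c3: {c12, c15, c2, c3, c5, c7}.
Reachable from c5: {c12, c15, c2, c5, c7}.
In c3's history but not c5's: {c3} — 1 commit.

1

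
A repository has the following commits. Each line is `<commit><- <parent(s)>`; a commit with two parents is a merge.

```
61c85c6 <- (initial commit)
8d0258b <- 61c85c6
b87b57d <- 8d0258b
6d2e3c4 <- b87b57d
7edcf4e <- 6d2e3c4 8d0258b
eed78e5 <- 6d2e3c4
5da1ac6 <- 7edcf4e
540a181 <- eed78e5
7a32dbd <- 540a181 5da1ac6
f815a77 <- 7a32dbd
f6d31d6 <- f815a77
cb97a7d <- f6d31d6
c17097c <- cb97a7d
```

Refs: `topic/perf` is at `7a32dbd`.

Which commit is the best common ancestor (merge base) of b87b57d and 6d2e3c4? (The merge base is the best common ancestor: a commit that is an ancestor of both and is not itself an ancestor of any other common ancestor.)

b87b57d

Ancestors of b87b57d: {61c85c6, 8d0258b, b87b57d}.
Ancestors of 6d2e3c4: {61c85c6, 6d2e3c4, 8d0258b, b87b57d}.
Common ancestors: {61c85c6, 8d0258b, b87b57d}.
Among these, b87b57d is not an ancestor of any other common ancestor — it is the merge base.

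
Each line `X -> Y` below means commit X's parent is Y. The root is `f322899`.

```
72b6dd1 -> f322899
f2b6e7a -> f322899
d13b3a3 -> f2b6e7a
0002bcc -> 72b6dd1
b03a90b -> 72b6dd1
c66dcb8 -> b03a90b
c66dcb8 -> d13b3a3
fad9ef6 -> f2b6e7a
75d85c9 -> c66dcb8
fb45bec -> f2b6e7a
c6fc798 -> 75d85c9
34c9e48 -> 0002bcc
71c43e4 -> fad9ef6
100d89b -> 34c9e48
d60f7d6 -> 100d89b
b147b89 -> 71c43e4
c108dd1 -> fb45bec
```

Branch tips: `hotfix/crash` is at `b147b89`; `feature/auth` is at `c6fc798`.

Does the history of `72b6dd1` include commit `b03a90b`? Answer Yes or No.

No

Ancestors of 72b6dd1: {72b6dd1, f322899}.
b03a90b is not in that set, so it is not an ancestor of 72b6dd1.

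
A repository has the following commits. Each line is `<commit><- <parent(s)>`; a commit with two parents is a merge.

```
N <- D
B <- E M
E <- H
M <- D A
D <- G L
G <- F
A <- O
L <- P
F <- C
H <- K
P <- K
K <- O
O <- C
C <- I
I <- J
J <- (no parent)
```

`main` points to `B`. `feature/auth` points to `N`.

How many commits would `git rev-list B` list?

15

Walking parent pointers from B: reachable set = {A, B, C, D, E, F, G, H, I, J, K, L, M, O, P}.
That is 15 commits.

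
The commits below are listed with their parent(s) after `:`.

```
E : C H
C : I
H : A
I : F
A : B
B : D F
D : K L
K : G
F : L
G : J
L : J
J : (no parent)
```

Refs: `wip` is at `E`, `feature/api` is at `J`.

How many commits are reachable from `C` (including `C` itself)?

Walking parent pointers from C: reachable set = {C, F, I, J, L}.
That is 5 commits.

5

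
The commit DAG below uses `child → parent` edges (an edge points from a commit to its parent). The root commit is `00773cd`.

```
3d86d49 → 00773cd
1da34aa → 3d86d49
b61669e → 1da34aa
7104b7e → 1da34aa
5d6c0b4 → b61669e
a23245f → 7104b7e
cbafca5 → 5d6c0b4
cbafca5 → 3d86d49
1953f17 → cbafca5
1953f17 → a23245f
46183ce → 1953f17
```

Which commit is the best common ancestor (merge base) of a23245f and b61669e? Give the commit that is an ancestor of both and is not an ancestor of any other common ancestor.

1da34aa

Ancestors of a23245f: {00773cd, 1da34aa, 3d86d49, 7104b7e, a23245f}.
Ancestors of b61669e: {00773cd, 1da34aa, 3d86d49, b61669e}.
Common ancestors: {00773cd, 1da34aa, 3d86d49}.
Among these, 1da34aa is not an ancestor of any other common ancestor — it is the merge base.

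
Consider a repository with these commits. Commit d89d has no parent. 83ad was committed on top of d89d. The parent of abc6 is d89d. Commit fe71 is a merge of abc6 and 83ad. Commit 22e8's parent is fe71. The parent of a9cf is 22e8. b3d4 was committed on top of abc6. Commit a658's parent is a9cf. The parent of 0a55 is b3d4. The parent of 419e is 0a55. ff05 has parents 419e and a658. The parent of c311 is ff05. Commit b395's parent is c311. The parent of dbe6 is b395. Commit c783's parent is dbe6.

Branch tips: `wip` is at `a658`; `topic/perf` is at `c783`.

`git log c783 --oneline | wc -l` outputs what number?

15

Walking parent pointers from c783: reachable set = {0a55, 22e8, 419e, 83ad, a658, a9cf, abc6, b395, b3d4, c311, c783, d89d, dbe6, fe71, ff05}.
That is 15 commits.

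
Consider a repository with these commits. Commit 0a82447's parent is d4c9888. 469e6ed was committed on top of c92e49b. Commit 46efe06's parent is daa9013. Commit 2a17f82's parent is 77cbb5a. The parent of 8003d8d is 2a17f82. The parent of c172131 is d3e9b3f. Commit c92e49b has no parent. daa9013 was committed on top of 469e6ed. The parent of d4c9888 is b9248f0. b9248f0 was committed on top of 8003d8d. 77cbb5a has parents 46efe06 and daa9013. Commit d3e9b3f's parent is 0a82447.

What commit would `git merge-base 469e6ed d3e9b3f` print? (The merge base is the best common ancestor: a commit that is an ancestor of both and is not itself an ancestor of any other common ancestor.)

Ancestors of 469e6ed: {469e6ed, c92e49b}.
Ancestors of d3e9b3f: {0a82447, 2a17f82, 469e6ed, 46efe06, 77cbb5a, 8003d8d, b9248f0, c92e49b, d3e9b3f, d4c9888, daa9013}.
Common ancestors: {469e6ed, c92e49b}.
Among these, 469e6ed is not an ancestor of any other common ancestor — it is the merge base.

469e6ed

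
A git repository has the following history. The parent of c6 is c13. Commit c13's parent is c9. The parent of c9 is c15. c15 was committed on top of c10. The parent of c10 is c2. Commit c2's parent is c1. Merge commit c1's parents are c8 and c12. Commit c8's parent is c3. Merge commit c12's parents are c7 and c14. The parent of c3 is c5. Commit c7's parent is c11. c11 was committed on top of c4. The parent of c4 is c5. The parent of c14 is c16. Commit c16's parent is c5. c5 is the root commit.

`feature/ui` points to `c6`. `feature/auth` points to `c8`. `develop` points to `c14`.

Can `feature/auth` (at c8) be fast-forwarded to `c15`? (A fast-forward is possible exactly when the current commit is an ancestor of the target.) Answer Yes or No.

Yes

A fast-forward from c8 to c15 is possible iff c8 is an ancestor of c15.
Ancestors of c15: {c1, c10, c11, c12, c14, c15, c16, c2, c3, c4, c5, c7, c8}.
c8 is among them, so fast-forward is possible.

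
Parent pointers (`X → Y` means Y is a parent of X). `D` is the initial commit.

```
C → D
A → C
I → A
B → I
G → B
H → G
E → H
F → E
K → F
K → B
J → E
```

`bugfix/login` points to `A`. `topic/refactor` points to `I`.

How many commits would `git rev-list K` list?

Walking parent pointers from K: reachable set = {A, B, C, D, E, F, G, H, I, K}.
That is 10 commits.

10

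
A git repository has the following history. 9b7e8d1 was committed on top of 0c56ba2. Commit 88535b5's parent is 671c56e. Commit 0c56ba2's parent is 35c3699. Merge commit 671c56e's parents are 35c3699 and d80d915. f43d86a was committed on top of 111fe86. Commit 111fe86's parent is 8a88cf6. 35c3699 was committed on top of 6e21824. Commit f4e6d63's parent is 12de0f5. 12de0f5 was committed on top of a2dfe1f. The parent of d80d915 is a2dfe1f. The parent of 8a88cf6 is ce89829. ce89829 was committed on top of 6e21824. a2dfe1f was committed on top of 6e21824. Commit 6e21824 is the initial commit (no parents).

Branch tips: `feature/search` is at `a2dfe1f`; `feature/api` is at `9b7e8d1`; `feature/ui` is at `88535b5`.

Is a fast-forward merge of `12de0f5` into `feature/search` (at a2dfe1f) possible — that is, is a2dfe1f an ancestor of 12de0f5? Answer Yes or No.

A fast-forward from a2dfe1f to 12de0f5 is possible iff a2dfe1f is an ancestor of 12de0f5.
Ancestors of 12de0f5: {12de0f5, 6e21824, a2dfe1f}.
a2dfe1f is among them, so fast-forward is possible.

Yes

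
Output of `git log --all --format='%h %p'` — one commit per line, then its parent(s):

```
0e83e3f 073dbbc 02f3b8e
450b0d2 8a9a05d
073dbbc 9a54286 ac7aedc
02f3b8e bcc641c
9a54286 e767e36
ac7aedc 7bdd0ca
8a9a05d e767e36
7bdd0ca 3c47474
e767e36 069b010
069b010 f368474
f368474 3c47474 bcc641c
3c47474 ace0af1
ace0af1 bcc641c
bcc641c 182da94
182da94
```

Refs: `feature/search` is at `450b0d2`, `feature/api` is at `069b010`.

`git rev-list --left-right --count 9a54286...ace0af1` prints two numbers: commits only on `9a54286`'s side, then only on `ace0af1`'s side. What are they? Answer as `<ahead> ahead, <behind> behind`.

Reachable from 9a54286: {069b010, 182da94, 3c47474, 9a54286, ace0af1, bcc641c, e767e36, f368474}.
Reachable from ace0af1: {182da94, ace0af1, bcc641c}.
Only in 9a54286's history (ahead): {069b010, 3c47474, 9a54286, e767e36, f368474} — 5.
Only in ace0af1's history (behind): {} — 0.

5 ahead, 0 behind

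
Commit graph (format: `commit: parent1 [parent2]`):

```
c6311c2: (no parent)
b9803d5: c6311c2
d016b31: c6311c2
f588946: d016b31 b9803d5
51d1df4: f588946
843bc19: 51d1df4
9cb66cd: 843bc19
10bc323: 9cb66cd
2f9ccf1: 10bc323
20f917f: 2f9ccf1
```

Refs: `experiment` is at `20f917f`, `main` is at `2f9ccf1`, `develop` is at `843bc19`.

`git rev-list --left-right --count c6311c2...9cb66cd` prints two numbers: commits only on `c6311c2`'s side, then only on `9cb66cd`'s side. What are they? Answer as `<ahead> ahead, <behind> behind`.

Reachable from c6311c2: {c6311c2}.
Reachable from 9cb66cd: {51d1df4, 843bc19, 9cb66cd, b9803d5, c6311c2, d016b31, f588946}.
Only in c6311c2's history (ahead): {} — 0.
Only in 9cb66cd's history (behind): {51d1df4, 843bc19, 9cb66cd, b9803d5, d016b31, f588946} — 6.

0 ahead, 6 behind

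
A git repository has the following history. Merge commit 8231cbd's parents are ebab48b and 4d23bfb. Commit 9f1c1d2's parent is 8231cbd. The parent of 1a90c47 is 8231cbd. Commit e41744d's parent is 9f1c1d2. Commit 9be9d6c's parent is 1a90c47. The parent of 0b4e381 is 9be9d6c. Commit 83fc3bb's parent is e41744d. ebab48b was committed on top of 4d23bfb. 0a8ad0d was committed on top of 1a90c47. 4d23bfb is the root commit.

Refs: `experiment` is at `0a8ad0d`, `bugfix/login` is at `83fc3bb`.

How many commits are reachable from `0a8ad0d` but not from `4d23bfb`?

Reachable from 0a8ad0d: {0a8ad0d, 1a90c47, 4d23bfb, 8231cbd, ebab48b}.
Reachable from 4d23bfb: {4d23bfb}.
In 0a8ad0d's history but not 4d23bfb's: {0a8ad0d, 1a90c47, 8231cbd, ebab48b} — 4 commits.

4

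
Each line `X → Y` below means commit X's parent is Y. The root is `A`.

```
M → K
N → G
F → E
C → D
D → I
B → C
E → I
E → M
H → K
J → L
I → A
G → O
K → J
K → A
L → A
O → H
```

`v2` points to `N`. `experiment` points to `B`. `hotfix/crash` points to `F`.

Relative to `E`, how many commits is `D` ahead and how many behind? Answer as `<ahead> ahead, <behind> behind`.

1 ahead, 5 behind

Reachable from D: {A, D, I}.
Reachable from E: {A, E, I, J, K, L, M}.
Only in D's history (ahead): {D} — 1.
Only in E's history (behind): {E, J, K, L, M} — 5.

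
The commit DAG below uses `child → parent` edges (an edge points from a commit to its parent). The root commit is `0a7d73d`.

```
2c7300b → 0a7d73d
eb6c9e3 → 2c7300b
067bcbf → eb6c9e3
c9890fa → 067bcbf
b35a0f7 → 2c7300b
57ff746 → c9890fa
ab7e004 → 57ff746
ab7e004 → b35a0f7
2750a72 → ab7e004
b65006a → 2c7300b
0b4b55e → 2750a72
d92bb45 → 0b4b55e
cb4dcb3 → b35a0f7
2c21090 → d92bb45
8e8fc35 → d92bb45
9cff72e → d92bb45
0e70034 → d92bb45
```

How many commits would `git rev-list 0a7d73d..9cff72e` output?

11

Reachable from 9cff72e: {067bcbf, 0a7d73d, 0b4b55e, 2750a72, 2c7300b, 57ff746, 9cff72e, ab7e004, b35a0f7, c9890fa, d92bb45, eb6c9e3}.
Reachable from 0a7d73d: {0a7d73d}.
In 9cff72e's history but not 0a7d73d's: {067bcbf, 0b4b55e, 2750a72, 2c7300b, 57ff746, 9cff72e, ab7e004, b35a0f7, c9890fa, d92bb45, eb6c9e3} — 11 commits.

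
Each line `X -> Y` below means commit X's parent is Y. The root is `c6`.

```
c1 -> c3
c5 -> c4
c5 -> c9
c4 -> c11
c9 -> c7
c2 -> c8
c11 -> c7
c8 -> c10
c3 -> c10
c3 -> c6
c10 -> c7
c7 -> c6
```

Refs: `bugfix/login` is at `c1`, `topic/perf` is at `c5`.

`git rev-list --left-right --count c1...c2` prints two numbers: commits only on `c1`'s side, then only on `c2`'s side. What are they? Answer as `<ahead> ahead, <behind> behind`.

2 ahead, 2 behind

Reachable from c1: {c1, c10, c3, c6, c7}.
Reachable from c2: {c10, c2, c6, c7, c8}.
Only in c1's history (ahead): {c1, c3} — 2.
Only in c2's history (behind): {c2, c8} — 2.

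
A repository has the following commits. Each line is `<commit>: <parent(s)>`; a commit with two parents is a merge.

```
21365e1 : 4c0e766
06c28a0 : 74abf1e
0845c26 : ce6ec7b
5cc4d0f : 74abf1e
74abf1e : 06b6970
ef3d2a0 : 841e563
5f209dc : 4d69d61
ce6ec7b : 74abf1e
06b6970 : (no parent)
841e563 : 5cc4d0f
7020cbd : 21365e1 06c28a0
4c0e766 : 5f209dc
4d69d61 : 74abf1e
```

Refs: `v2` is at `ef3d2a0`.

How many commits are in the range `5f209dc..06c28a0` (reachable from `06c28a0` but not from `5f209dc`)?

1

Reachable from 06c28a0: {06b6970, 06c28a0, 74abf1e}.
Reachable from 5f209dc: {06b6970, 4d69d61, 5f209dc, 74abf1e}.
In 06c28a0's history but not 5f209dc's: {06c28a0} — 1 commit.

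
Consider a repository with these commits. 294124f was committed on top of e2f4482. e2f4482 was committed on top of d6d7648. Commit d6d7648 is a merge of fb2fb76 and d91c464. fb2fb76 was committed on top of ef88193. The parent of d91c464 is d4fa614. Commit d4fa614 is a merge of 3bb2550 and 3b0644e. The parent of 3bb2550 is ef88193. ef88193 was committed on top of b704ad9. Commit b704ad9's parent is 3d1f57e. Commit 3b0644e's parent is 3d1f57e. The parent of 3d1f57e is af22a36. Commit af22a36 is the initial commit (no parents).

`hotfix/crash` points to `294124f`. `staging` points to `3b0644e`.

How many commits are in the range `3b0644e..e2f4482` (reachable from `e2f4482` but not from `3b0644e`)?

8

Reachable from e2f4482: {3b0644e, 3bb2550, 3d1f57e, af22a36, b704ad9, d4fa614, d6d7648, d91c464, e2f4482, ef88193, fb2fb76}.
Reachable from 3b0644e: {3b0644e, 3d1f57e, af22a36}.
In e2f4482's history but not 3b0644e's: {3bb2550, b704ad9, d4fa614, d6d7648, d91c464, e2f4482, ef88193, fb2fb76} — 8 commits.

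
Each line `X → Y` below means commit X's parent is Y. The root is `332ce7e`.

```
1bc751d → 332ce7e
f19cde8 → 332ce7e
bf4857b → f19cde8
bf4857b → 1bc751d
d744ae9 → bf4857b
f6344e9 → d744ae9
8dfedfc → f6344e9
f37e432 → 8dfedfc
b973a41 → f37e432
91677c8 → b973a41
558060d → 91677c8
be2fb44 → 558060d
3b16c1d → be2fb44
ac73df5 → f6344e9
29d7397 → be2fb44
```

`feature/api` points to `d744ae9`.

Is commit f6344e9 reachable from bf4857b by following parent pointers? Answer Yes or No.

Ancestors of bf4857b: {1bc751d, 332ce7e, bf4857b, f19cde8}.
f6344e9 is not in that set, so it is not an ancestor of bf4857b.

No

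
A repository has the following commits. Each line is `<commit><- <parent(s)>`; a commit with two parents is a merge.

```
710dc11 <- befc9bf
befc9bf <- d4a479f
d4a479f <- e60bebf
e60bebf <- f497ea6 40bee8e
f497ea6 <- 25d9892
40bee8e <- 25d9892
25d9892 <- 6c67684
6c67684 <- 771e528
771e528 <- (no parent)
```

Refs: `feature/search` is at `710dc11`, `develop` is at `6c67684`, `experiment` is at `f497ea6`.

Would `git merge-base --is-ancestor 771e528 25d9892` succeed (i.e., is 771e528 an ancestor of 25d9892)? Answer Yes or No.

Ancestors of 25d9892 (commits reachable by following parents): {25d9892, 6c67684, 771e528}.
771e528 is in that set, so it is an ancestor of 25d9892.

Yes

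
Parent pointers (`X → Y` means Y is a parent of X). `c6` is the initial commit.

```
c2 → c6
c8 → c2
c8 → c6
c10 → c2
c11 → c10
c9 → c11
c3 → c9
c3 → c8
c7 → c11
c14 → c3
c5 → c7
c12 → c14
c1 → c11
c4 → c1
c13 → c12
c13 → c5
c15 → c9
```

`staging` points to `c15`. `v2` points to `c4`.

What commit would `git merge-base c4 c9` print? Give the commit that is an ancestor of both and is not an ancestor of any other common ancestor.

Ancestors of c4: {c1, c10, c11, c2, c4, c6}.
Ancestors of c9: {c10, c11, c2, c6, c9}.
Common ancestors: {c10, c11, c2, c6}.
Among these, c11 is not an ancestor of any other common ancestor — it is the merge base.

c11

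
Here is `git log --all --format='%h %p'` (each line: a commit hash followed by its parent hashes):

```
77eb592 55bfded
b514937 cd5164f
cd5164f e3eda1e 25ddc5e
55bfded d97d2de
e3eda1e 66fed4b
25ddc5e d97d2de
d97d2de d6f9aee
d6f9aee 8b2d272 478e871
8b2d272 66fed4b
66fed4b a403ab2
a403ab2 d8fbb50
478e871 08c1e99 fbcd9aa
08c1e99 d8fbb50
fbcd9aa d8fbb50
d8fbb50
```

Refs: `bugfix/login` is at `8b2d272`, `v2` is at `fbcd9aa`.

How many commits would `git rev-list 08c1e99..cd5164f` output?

10

Reachable from cd5164f: {08c1e99, 25ddc5e, 478e871, 66fed4b, 8b2d272, a403ab2, cd5164f, d6f9aee, d8fbb50, d97d2de, e3eda1e, fbcd9aa}.
Reachable from 08c1e99: {08c1e99, d8fbb50}.
In cd5164f's history but not 08c1e99's: {25ddc5e, 478e871, 66fed4b, 8b2d272, a403ab2, cd5164f, d6f9aee, d97d2de, e3eda1e, fbcd9aa} — 10 commits.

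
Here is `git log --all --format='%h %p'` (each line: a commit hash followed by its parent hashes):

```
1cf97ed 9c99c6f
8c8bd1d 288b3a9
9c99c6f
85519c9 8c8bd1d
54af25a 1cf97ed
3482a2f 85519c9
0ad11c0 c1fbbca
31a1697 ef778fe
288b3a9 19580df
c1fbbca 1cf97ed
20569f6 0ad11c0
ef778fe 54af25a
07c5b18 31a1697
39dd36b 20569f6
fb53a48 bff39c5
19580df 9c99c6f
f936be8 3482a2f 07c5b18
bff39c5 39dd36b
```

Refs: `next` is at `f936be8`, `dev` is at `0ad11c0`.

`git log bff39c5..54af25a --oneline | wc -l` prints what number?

Reachable from 54af25a: {1cf97ed, 54af25a, 9c99c6f}.
Reachable from bff39c5: {0ad11c0, 1cf97ed, 20569f6, 39dd36b, 9c99c6f, bff39c5, c1fbbca}.
In 54af25a's history but not bff39c5's: {54af25a} — 1 commit.

1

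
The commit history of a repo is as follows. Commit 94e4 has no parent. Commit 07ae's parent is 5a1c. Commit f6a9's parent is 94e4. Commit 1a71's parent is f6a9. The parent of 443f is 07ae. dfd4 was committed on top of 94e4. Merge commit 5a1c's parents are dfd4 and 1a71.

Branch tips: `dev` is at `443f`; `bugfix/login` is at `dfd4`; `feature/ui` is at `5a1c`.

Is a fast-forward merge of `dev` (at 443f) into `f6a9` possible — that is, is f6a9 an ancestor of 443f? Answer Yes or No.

Yes

A fast-forward from f6a9 to 443f is possible iff f6a9 is an ancestor of 443f.
Ancestors of 443f: {07ae, 1a71, 443f, 5a1c, 94e4, dfd4, f6a9}.
f6a9 is among them, so fast-forward is possible.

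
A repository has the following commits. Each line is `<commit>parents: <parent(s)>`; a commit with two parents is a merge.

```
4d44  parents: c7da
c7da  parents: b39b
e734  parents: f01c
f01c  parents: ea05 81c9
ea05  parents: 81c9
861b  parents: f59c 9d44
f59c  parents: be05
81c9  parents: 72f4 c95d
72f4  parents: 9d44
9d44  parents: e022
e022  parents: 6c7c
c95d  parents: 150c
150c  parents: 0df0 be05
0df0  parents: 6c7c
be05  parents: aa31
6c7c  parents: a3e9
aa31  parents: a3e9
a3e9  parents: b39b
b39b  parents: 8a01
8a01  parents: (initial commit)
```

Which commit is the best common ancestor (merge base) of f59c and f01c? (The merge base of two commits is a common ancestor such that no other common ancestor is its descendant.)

Ancestors of f59c: {8a01, a3e9, aa31, b39b, be05, f59c}.
Ancestors of f01c: {0df0, 150c, 6c7c, 72f4, 81c9, 8a01, 9d44, a3e9, aa31, b39b, be05, c95d, e022, ea05, f01c}.
Common ancestors: {8a01, a3e9, aa31, b39b, be05}.
Among these, be05 is not an ancestor of any other common ancestor — it is the merge base.

be05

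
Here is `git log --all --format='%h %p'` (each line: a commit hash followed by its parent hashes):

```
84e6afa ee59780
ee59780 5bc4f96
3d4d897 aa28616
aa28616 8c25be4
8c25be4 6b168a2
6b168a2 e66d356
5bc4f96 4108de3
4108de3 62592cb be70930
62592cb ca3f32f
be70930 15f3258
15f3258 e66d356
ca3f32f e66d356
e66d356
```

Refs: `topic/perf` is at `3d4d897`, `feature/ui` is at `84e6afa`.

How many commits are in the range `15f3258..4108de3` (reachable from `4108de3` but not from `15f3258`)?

4

Reachable from 4108de3: {15f3258, 4108de3, 62592cb, be70930, ca3f32f, e66d356}.
Reachable from 15f3258: {15f3258, e66d356}.
In 4108de3's history but not 15f3258's: {4108de3, 62592cb, be70930, ca3f32f} — 4 commits.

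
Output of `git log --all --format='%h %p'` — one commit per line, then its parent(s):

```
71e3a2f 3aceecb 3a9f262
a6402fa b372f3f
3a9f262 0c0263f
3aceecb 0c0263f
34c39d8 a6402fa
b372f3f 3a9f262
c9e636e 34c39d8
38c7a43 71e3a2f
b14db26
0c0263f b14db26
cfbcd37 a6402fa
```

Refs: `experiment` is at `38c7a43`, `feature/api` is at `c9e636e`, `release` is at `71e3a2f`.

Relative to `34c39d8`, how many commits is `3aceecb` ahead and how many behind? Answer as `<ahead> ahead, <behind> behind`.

1 ahead, 4 behind

Reachable from 3aceecb: {0c0263f, 3aceecb, b14db26}.
Reachable from 34c39d8: {0c0263f, 34c39d8, 3a9f262, a6402fa, b14db26, b372f3f}.
Only in 3aceecb's history (ahead): {3aceecb} — 1.
Only in 34c39d8's history (behind): {34c39d8, 3a9f262, a6402fa, b372f3f} — 4.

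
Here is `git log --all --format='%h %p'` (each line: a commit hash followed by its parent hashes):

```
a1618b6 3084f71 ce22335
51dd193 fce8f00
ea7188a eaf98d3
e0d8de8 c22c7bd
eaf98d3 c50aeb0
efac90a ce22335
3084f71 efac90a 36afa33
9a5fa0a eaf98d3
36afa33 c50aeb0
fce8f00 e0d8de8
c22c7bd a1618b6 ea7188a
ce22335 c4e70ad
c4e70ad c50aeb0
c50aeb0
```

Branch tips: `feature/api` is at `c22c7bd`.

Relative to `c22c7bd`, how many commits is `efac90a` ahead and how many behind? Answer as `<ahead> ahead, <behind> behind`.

Reachable from efac90a: {c4e70ad, c50aeb0, ce22335, efac90a}.
Reachable from c22c7bd: {3084f71, 36afa33, a1618b6, c22c7bd, c4e70ad, c50aeb0, ce22335, ea7188a, eaf98d3, efac90a}.
Only in efac90a's history (ahead): {} — 0.
Only in c22c7bd's history (behind): {3084f71, 36afa33, a1618b6, c22c7bd, ea7188a, eaf98d3} — 6.

0 ahead, 6 behind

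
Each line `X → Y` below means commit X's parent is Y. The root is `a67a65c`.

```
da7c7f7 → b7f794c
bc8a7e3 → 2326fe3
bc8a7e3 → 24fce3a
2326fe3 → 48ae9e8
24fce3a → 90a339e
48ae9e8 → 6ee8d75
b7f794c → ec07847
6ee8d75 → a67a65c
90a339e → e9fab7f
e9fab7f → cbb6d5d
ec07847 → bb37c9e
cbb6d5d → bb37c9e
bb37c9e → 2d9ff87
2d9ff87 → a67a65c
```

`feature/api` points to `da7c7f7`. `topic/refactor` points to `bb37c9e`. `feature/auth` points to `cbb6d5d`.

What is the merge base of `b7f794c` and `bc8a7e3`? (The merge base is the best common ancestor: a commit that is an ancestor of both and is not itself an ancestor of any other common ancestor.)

Ancestors of b7f794c: {2d9ff87, a67a65c, b7f794c, bb37c9e, ec07847}.
Ancestors of bc8a7e3: {2326fe3, 24fce3a, 2d9ff87, 48ae9e8, 6ee8d75, 90a339e, a67a65c, bb37c9e, bc8a7e3, cbb6d5d, e9fab7f}.
Common ancestors: {2d9ff87, a67a65c, bb37c9e}.
Among these, bb37c9e is not an ancestor of any other common ancestor — it is the merge base.

bb37c9e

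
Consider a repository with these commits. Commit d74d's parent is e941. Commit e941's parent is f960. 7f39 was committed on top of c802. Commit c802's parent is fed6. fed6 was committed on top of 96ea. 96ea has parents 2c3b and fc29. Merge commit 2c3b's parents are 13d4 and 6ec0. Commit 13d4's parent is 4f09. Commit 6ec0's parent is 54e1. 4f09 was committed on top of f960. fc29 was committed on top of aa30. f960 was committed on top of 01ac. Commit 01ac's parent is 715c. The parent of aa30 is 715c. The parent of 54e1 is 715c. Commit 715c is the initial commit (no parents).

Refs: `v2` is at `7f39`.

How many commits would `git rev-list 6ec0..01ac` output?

1

Reachable from 01ac: {01ac, 715c}.
Reachable from 6ec0: {54e1, 6ec0, 715c}.
In 01ac's history but not 6ec0's: {01ac} — 1 commit.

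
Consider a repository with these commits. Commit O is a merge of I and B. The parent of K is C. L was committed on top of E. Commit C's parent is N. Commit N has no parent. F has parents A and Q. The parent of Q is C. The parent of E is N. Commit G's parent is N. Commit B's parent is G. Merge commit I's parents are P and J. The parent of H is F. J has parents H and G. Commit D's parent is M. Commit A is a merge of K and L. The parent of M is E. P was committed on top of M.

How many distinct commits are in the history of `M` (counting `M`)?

3

Walking parent pointers from M: reachable set = {E, M, N}.
That is 3 commits.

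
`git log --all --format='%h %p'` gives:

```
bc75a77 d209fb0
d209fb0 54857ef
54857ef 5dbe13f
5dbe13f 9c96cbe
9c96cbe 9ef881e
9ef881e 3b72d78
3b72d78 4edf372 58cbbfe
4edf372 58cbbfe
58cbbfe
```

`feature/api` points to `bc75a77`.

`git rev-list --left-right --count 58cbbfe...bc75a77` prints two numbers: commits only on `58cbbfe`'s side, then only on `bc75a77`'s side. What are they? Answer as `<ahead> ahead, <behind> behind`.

Reachable from 58cbbfe: {58cbbfe}.
Reachable from bc75a77: {3b72d78, 4edf372, 54857ef, 58cbbfe, 5dbe13f, 9c96cbe, 9ef881e, bc75a77, d209fb0}.
Only in 58cbbfe's history (ahead): {} — 0.
Only in bc75a77's history (behind): {3b72d78, 4edf372, 54857ef, 5dbe13f, 9c96cbe, 9ef881e, bc75a77, d209fb0} — 8.

0 ahead, 8 behind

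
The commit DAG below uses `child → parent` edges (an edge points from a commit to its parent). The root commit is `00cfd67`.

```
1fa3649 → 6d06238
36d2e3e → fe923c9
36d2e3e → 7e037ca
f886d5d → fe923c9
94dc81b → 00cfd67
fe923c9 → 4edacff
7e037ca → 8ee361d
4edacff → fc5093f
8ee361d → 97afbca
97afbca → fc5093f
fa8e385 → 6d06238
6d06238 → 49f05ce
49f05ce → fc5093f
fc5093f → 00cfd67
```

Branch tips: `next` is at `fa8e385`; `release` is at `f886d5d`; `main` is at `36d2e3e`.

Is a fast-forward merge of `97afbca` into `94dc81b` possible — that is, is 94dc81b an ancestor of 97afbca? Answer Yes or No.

A fast-forward from 94dc81b to 97afbca is possible iff 94dc81b is an ancestor of 97afbca.
Ancestors of 97afbca: {00cfd67, 97afbca, fc5093f}.
94dc81b is not among them, so fast-forward is not possible.

No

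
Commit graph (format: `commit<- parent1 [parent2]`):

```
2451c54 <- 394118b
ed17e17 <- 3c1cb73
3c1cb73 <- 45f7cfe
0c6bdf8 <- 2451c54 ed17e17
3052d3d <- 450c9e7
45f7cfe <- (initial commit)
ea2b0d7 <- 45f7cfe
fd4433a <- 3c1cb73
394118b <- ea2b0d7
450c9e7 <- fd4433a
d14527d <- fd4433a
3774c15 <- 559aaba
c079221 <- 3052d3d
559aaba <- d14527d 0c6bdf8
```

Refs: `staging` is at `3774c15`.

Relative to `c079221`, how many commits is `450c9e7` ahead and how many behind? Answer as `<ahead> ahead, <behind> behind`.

0 ahead, 2 behind

Reachable from 450c9e7: {3c1cb73, 450c9e7, 45f7cfe, fd4433a}.
Reachable from c079221: {3052d3d, 3c1cb73, 450c9e7, 45f7cfe, c079221, fd4433a}.
Only in 450c9e7's history (ahead): {} — 0.
Only in c079221's history (behind): {3052d3d, c079221} — 2.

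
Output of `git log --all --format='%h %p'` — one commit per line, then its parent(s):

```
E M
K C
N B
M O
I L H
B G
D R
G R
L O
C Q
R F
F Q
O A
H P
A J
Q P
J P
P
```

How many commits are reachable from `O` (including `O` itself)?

Walking parent pointers from O: reachable set = {A, J, O, P}.
That is 4 commits.

4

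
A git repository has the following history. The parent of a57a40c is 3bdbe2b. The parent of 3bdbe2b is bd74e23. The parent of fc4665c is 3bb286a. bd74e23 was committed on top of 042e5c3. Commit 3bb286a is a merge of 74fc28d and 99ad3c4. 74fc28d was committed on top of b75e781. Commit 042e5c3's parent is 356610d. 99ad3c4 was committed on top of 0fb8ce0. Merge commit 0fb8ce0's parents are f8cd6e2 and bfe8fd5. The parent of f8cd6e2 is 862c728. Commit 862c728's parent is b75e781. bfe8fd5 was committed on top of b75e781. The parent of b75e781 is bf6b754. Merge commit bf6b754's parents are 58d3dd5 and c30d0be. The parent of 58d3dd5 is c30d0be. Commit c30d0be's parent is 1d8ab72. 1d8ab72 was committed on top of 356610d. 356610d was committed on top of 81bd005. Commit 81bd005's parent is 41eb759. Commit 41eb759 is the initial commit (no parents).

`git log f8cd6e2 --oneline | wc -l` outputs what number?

10

Walking parent pointers from f8cd6e2: reachable set = {1d8ab72, 356610d, 41eb759, 58d3dd5, 81bd005, 862c728, b75e781, bf6b754, c30d0be, f8cd6e2}.
That is 10 commits.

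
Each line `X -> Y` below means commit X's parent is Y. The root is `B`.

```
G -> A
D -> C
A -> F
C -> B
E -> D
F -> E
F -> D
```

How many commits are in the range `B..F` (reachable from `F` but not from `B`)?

4

Reachable from F: {B, C, D, E, F}.
Reachable from B: {B}.
In F's history but not B's: {C, D, E, F} — 4 commits.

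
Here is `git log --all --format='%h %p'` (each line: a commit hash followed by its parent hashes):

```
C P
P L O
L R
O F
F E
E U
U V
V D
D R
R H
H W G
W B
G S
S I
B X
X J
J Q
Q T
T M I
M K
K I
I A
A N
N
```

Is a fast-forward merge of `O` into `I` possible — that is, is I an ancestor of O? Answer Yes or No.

Yes

A fast-forward from I to O is possible iff I is an ancestor of O.
Ancestors of O: {A, B, D, E, F, G, H, I, J, K, M, N, O, Q, R, S, T, U, V, W, X}.
I is among them, so fast-forward is possible.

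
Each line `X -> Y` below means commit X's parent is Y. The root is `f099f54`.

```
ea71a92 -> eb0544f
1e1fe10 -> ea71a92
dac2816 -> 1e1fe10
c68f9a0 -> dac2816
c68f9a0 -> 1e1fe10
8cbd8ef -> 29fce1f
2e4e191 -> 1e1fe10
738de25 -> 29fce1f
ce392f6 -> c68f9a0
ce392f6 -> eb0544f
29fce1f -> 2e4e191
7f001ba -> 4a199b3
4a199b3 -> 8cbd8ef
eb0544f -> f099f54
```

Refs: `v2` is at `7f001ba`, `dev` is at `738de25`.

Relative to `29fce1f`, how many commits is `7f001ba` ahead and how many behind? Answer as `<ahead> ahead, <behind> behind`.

Reachable from 7f001ba: {1e1fe10, 29fce1f, 2e4e191, 4a199b3, 7f001ba, 8cbd8ef, ea71a92, eb0544f, f099f54}.
Reachable from 29fce1f: {1e1fe10, 29fce1f, 2e4e191, ea71a92, eb0544f, f099f54}.
Only in 7f001ba's history (ahead): {4a199b3, 7f001ba, 8cbd8ef} — 3.
Only in 29fce1f's history (behind): {} — 0.

3 ahead, 0 behind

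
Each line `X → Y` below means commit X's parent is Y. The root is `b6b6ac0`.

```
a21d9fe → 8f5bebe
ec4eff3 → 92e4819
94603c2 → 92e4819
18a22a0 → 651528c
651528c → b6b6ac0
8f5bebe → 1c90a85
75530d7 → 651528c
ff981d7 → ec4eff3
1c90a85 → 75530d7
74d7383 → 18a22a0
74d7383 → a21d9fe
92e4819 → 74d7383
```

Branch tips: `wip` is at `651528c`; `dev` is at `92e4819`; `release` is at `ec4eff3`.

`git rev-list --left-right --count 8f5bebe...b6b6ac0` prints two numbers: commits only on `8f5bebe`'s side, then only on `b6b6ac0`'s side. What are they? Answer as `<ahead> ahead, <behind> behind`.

Reachable from 8f5bebe: {1c90a85, 651528c, 75530d7, 8f5bebe, b6b6ac0}.
Reachable from b6b6ac0: {b6b6ac0}.
Only in 8f5bebe's history (ahead): {1c90a85, 651528c, 75530d7, 8f5bebe} — 4.
Only in b6b6ac0's history (behind): {} — 0.

4 ahead, 0 behind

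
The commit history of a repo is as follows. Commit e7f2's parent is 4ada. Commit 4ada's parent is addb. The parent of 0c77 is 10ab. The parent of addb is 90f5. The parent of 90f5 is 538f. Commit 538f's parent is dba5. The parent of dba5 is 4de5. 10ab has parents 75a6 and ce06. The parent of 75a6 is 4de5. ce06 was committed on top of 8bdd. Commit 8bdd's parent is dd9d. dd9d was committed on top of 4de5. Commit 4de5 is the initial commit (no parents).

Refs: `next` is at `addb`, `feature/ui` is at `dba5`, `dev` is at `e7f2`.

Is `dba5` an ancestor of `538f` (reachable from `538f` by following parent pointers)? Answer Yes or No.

Yes

Ancestors of 538f (commits reachable by following parents): {4de5, 538f, dba5}.
dba5 is in that set, so it is an ancestor of 538f.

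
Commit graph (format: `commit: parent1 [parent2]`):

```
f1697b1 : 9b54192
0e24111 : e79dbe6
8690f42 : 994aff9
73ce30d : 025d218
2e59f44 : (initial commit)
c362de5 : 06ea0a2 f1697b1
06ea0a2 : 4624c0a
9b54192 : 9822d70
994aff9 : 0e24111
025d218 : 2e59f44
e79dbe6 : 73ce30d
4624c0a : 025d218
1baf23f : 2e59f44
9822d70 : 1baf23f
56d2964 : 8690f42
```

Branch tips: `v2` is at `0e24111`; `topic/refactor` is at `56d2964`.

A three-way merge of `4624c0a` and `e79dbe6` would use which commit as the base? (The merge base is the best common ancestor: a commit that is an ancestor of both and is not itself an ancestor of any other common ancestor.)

Ancestors of 4624c0a: {025d218, 2e59f44, 4624c0a}.
Ancestors of e79dbe6: {025d218, 2e59f44, 73ce30d, e79dbe6}.
Common ancestors: {025d218, 2e59f44}.
Among these, 025d218 is not an ancestor of any other common ancestor — it is the merge base.

025d218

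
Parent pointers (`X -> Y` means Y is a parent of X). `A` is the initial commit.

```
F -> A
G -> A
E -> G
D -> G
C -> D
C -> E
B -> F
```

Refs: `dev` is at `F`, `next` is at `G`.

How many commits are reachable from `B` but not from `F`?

1

Reachable from B: {A, B, F}.
Reachable from F: {A, F}.
In B's history but not F's: {B} — 1 commit.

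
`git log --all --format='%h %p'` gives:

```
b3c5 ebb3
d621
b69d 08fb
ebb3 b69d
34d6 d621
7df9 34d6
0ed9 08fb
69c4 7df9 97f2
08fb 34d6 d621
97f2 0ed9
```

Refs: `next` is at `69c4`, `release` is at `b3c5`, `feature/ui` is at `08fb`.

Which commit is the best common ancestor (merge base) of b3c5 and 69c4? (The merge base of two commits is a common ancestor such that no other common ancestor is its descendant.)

Ancestors of b3c5: {08fb, 34d6, b3c5, b69d, d621, ebb3}.
Ancestors of 69c4: {08fb, 0ed9, 34d6, 69c4, 7df9, 97f2, d621}.
Common ancestors: {08fb, 34d6, d621}.
Among these, 08fb is not an ancestor of any other common ancestor — it is the merge base.

08fb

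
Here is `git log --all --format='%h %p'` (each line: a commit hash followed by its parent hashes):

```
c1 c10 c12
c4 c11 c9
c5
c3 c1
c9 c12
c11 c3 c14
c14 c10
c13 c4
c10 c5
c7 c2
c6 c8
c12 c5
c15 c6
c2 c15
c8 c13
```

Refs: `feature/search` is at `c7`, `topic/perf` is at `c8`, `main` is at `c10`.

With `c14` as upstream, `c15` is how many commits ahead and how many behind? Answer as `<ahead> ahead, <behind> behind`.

Reachable from c15: {c1, c10, c11, c12, c13, c14, c15, c3, c4, c5, c6, c8, c9}.
Reachable from c14: {c10, c14, c5}.
Only in c15's history (ahead): {c1, c11, c12, c13, c15, c3, c4, c6, c8, c9} — 10.
Only in c14's history (behind): {} — 0.

10 ahead, 0 behind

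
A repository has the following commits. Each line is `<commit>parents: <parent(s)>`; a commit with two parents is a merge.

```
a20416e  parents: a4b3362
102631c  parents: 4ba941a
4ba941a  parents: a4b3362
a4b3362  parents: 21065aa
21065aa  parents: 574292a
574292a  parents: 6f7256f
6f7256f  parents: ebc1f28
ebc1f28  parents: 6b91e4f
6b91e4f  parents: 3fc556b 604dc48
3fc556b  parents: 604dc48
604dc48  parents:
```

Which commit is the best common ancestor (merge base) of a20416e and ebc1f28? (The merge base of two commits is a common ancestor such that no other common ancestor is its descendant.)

Ancestors of a20416e: {21065aa, 3fc556b, 574292a, 604dc48, 6b91e4f, 6f7256f, a20416e, a4b3362, ebc1f28}.
Ancestors of ebc1f28: {3fc556b, 604dc48, 6b91e4f, ebc1f28}.
Common ancestors: {3fc556b, 604dc48, 6b91e4f, ebc1f28}.
Among these, ebc1f28 is not an ancestor of any other common ancestor — it is the merge base.

ebc1f28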